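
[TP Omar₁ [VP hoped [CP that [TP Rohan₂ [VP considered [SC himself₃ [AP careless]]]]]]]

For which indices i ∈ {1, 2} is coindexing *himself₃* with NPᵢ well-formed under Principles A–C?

{2}

*himself* is an anaphor, so Principle A applies: it must be bound in its binding domain.
Binding domain of *himself₃*: the embedded TP, whose subject is Rohan₂.
*Omar₁* c-commands the anaphor but is outside its binding domain → cannot satisfy Principle A.
*Rohan₂* c-commands the anaphor within its binding domain → licit binder.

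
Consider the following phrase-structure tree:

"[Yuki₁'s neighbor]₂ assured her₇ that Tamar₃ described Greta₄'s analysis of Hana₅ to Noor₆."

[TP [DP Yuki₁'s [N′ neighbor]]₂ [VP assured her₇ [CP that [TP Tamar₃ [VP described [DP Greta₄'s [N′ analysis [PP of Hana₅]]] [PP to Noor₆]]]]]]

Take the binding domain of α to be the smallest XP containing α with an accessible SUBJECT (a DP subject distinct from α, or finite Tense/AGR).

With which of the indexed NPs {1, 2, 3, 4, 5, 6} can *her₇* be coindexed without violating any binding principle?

{1}

*her* is a pronoun, so Principle B applies: it must be free in its binding domain.
Binding domain of *her₇*: the matrix TP, whose subject is [Yuki₁'s neighbor]₂.
*Yuki₁* and the pronoun do not c-command one another → neither Principle B nor Principle C is at stake; coindexation permitted.
*[Yuki₁'s neighbor]₂* c-commands the pronoun within its binding domain → coindexation would violate Principle B.
*Tamar₃*: the pronoun c-commands this R-expression → coindexation would violate Principle C on *Tamar₃*.
*Greta₄*: the pronoun c-commands this R-expression → coindexation would violate Principle C on *Greta₄*.
*Hana₅*: the pronoun c-commands this R-expression → coindexation would violate Principle C on *Hana₅*.
*Noor₆*: the pronoun c-commands this R-expression → coindexation would violate Principle C on *Noor₆*.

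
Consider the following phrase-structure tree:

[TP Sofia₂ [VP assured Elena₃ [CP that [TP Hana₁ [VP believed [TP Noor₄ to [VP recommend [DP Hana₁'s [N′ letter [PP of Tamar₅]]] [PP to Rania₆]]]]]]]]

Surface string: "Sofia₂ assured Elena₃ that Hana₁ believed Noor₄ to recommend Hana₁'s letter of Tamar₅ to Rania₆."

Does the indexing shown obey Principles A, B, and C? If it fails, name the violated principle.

Principle C

The two coindexed NPs are *Hana₁* (the lower occurrence) and *Hana₁* (the higher occurrence).
*Hana₁* (the lower occurrence) is an R-expression. Principle C requires it to be free everywhere.
*Hana₁* (the higher occurrence) c-commands it and carries the same index.
The R-expression is bound → Principle C violation.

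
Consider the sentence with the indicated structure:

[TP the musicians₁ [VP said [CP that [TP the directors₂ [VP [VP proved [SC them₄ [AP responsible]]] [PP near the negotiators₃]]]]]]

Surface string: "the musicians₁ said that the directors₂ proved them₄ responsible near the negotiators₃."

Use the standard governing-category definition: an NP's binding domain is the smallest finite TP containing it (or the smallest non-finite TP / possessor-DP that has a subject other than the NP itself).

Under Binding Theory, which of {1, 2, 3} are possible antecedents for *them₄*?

{1, 3}

*them* is a pronoun, so Principle B applies: it must be free in its binding domain.
Binding domain of *them₄*: the embedded TP, whose subject is the directors₂.
*the musicians₁* c-commands the pronoun but from outside its binding domain, and is not c-commanded by it → coindexation permitted.
*the directors₂* c-commands the pronoun within its binding domain → coindexation would violate Principle B.
*the negotiators₃* and the pronoun do not c-command one another → neither Principle B nor Principle C is at stake; coindexation permitted.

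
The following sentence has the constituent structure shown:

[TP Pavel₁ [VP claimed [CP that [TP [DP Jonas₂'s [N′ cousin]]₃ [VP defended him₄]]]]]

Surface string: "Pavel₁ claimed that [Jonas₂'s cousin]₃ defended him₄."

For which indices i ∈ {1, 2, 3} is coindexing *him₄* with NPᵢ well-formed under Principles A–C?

{1, 2}

*him* is a pronoun, so Principle B applies: it must be free in its binding domain.
Binding domain of *him₄*: the embedded TP, whose subject is [Jonas₂'s cousin]₃.
*Pavel₁* c-commands the pronoun but from outside its binding domain, and is not c-commanded by it → coindexation permitted.
*Jonas₂* and the pronoun do not c-command one another → neither Principle B nor Principle C is at stake; coindexation permitted.
*[Jonas₂'s cousin]₃* c-commands the pronoun within its binding domain → coindexation would violate Principle B.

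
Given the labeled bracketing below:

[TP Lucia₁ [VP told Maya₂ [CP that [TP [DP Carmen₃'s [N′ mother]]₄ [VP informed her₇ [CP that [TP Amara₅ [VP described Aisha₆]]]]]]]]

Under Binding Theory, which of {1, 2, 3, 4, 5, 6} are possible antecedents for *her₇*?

{1, 2, 3}

*her* is a pronoun, so Principle B applies: it must be free in its binding domain.
Binding domain of *her₇*: the embedded TP, whose subject is [Carmen₃'s mother]₄.
*Lucia₁* c-commands the pronoun but from outside its binding domain, and is not c-commanded by it → coindexation permitted.
*Maya₂* c-commands the pronoun but from outside its binding domain, and is not c-commanded by it → coindexation permitted.
*Carmen₃* and the pronoun do not c-command one another → neither Principle B nor Principle C is at stake; coindexation permitted.
*[Carmen₃'s mother]₄* c-commands the pronoun within its binding domain → coindexation would violate Principle B.
*Amara₅*: the pronoun c-commands this R-expression → coindexation would violate Principle C on *Amara₅*.
*Aisha₆*: the pronoun c-commands this R-expression → coindexation would violate Principle C on *Aisha₆*.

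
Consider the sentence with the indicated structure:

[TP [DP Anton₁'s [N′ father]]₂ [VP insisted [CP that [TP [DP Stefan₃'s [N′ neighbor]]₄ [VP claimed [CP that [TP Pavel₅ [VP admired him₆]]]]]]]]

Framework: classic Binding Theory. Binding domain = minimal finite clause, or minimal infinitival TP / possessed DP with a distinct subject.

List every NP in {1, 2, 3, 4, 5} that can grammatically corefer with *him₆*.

*him* is a pronoun, so Principle B applies: it must be free in its binding domain.
Binding domain of *him₆*: the embedded TP, whose subject is Pavel₅.
*Anton₁* and the pronoun do not c-command one another → neither Principle B nor Principle C is at stake; coindexation permitted.
*[Anton₁'s father]₂* c-commands the pronoun but from outside its binding domain, and is not c-commanded by it → coindexation permitted.
*Stefan₃* and the pronoun do not c-command one another → neither Principle B nor Principle C is at stake; coindexation permitted.
*[Stefan₃'s neighbor]₄* c-commands the pronoun but from outside its binding domain, and is not c-commanded by it → coindexation permitted.
*Pavel₅* c-commands the pronoun within its binding domain → coindexation would violate Principle B.

{1, 2, 3, 4}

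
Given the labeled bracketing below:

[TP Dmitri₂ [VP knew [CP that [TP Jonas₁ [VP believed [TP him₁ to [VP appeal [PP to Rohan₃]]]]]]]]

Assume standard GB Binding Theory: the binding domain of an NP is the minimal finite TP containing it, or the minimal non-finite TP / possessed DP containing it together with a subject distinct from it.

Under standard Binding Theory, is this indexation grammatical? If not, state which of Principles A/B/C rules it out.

Principle B

The two coindexed NPs are *Jonas₁* and *him₁*.
*him₁* is a pronoun. Its binding domain is the embedded TP, whose subject is Jonas₁.
*Jonas₁* c-commands it within that domain and carries the same index.
The pronoun is locally bound → Principle B violation.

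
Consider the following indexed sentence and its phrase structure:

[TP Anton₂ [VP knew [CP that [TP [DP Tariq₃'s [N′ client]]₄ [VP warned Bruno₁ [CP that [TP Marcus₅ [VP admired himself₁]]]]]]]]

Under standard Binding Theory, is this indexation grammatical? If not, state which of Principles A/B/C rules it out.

Principle A

The two coindexed NPs are *Bruno₁* and *himself₁*.
*himself₁* is an anaphor. Principle A requires it to be bound within its binding domain — the embedded TP, whose subject is Marcus₅.
Within that domain it is c-commanded by *Marcus₅*, which does not share its index.
*Bruno₁* does c-command the anaphor, but from outside its binding domain.
The anaphor is unbound in its domain → Principle A violation.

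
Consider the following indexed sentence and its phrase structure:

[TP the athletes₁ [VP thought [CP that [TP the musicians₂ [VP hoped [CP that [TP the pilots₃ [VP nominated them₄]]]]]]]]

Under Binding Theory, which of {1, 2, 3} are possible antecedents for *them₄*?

*them* is a pronoun, so Principle B applies: it must be free in its binding domain.
Binding domain of *them₄*: the embedded TP, whose subject is the pilots₃.
*the athletes₁* c-commands the pronoun but from outside its binding domain, and is not c-commanded by it → coindexation permitted.
*the musicians₂* c-commands the pronoun but from outside its binding domain, and is not c-commanded by it → coindexation permitted.
*the pilots₃* c-commands the pronoun within its binding domain → coindexation would violate Principle B.

{1, 2}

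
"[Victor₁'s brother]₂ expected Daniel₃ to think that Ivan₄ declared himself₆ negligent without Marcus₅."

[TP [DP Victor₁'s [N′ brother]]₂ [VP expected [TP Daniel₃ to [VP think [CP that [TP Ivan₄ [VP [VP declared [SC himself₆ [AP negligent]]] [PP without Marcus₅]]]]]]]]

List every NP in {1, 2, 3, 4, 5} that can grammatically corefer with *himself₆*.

{4}

*himself* is an anaphor, so Principle A applies: it must be bound in its binding domain.
Binding domain of *himself₆*: the embedded TP, whose subject is Ivan₄.
*Victor₁* does not c-command the anaphor → cannot bind it.
*[Victor₁'s brother]₂* c-commands the anaphor but is outside its binding domain → cannot satisfy Principle A.
*Daniel₃* c-commands the anaphor but is outside its binding domain → cannot satisfy Principle A.
*Ivan₄* c-commands the anaphor within its binding domain → licit binder.
*Marcus₅* does not c-command the anaphor → cannot bind it.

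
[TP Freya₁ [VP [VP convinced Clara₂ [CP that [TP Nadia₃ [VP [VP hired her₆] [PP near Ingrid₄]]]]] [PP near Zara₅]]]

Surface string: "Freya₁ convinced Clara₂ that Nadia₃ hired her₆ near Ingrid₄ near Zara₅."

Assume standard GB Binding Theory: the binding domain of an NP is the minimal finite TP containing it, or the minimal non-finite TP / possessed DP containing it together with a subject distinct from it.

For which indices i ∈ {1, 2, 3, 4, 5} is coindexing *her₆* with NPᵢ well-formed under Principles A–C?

*her* is a pronoun, so Principle B applies: it must be free in its binding domain.
Binding domain of *her₆*: the embedded TP, whose subject is Nadia₃.
*Freya₁* c-commands the pronoun but from outside its binding domain, and is not c-commanded by it → coindexation permitted.
*Clara₂* c-commands the pronoun but from outside its binding domain, and is not c-commanded by it → coindexation permitted.
*Nadia₃* c-commands the pronoun within its binding domain → coindexation would violate Principle B.
*Ingrid₄* and the pronoun do not c-command one another → neither Principle B nor Principle C is at stake; coindexation permitted.
*Zara₅* and the pronoun do not c-command one another → neither Principle B nor Principle C is at stake; coindexation permitted.

{1, 2, 4, 5}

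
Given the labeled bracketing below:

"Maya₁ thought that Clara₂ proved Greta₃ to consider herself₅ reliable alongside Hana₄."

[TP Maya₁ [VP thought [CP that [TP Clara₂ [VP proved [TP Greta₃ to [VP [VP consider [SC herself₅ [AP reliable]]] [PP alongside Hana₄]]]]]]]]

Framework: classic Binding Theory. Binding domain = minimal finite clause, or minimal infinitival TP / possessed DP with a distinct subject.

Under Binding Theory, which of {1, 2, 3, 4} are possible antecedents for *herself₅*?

*herself* is an anaphor, so Principle A applies: it must be bound in its binding domain.
Binding domain of *herself₅*: the embedded TP, whose subject is Greta₃.
*Maya₁* c-commands the anaphor but is outside its binding domain → cannot satisfy Principle A.
*Clara₂* c-commands the anaphor but is outside its binding domain → cannot satisfy Principle A.
*Greta₃* c-commands the anaphor within its binding domain → licit binder.
*Hana₄* does not c-command the anaphor → cannot bind it.

{3}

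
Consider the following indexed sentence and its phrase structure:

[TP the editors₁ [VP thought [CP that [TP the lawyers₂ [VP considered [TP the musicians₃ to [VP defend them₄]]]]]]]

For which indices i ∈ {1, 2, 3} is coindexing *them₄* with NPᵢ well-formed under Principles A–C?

{1, 2}

*them* is a pronoun, so Principle B applies: it must be free in its binding domain.
Binding domain of *them₄*: the embedded TP, whose subject is the musicians₃.
*the editors₁* c-commands the pronoun but from outside its binding domain, and is not c-commanded by it → coindexation permitted.
*the lawyers₂* c-commands the pronoun but from outside its binding domain, and is not c-commanded by it → coindexation permitted.
*the musicians₃* c-commands the pronoun within its binding domain → coindexation would violate Principle B.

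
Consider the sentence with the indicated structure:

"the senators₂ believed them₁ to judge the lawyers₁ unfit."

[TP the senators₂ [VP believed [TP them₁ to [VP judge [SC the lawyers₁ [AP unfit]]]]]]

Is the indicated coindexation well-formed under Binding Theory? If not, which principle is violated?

The two coindexed NPs are *them₁* and *the lawyers₁*.
*the lawyers₁* is an R-expression. Principle C requires it to be free everywhere.
*them₁* c-commands it and carries the same index.
The R-expression is bound → Principle C violation.

Principle C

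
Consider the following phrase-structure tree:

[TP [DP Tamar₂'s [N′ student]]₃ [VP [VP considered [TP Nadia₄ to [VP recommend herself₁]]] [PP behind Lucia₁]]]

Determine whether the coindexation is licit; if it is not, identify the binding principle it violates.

Principle A

The two coindexed NPs are *Lucia₁* and *herself₁*.
*herself₁* is an anaphor. Principle A requires it to be bound within its binding domain — the embedded TP, whose subject is Nadia₄.
Within that domain it is c-commanded by *Nadia₄*, which does not share its index.
*Lucia₁* does not c-command the anaphor at all.
The anaphor is unbound in its domain → Principle A violation.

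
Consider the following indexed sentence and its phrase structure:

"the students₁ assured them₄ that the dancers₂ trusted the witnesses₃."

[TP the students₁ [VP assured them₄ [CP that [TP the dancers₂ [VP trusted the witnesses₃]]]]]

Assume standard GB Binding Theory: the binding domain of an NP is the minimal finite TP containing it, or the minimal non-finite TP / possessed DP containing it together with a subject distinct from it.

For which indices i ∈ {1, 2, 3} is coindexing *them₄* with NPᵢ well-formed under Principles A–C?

*them* is a pronoun, so Principle B applies: it must be free in its binding domain.
Binding domain of *them₄*: the matrix TP, whose subject is the students₁.
*the students₁* c-commands the pronoun within its binding domain → coindexation would violate Principle B.
*the dancers₂*: the pronoun c-commands this R-expression → coindexation would violate Principle C on *the dancers₂*.
*the witnesses₃*: the pronoun c-commands this R-expression → coindexation would violate Principle C on *the witnesses₃*.

none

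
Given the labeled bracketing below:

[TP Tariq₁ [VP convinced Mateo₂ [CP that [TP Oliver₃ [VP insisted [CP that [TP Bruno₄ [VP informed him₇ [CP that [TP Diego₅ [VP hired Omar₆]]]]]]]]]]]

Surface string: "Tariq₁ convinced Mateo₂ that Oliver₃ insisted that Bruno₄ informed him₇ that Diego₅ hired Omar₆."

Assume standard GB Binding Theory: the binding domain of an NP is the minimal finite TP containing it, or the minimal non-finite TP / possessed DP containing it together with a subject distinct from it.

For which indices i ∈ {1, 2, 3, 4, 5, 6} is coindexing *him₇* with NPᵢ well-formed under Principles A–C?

*him* is a pronoun, so Principle B applies: it must be free in its binding domain.
Binding domain of *him₇*: the embedded TP, whose subject is Bruno₄.
*Tariq₁* c-commands the pronoun but from outside its binding domain, and is not c-commanded by it → coindexation permitted.
*Mateo₂* c-commands the pronoun but from outside its binding domain, and is not c-commanded by it → coindexation permitted.
*Oliver₃* c-commands the pronoun but from outside its binding domain, and is not c-commanded by it → coindexation permitted.
*Bruno₄* c-commands the pronoun within its binding domain → coindexation would violate Principle B.
*Diego₅*: the pronoun c-commands this R-expression → coindexation would violate Principle C on *Diego₅*.
*Omar₆*: the pronoun c-commands this R-expression → coindexation would violate Principle C on *Omar₆*.

{1, 2, 3}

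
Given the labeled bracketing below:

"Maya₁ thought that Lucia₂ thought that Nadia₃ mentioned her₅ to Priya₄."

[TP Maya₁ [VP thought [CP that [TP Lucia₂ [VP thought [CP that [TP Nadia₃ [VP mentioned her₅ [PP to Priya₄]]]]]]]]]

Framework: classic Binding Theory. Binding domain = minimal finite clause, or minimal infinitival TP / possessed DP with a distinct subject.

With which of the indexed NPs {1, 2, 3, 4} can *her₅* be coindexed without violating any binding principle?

*her* is a pronoun, so Principle B applies: it must be free in its binding domain.
Binding domain of *her₅*: the embedded TP, whose subject is Nadia₃.
*Maya₁* c-commands the pronoun but from outside its binding domain, and is not c-commanded by it → coindexation permitted.
*Lucia₂* c-commands the pronoun but from outside its binding domain, and is not c-commanded by it → coindexation permitted.
*Nadia₃* c-commands the pronoun within its binding domain → coindexation would violate Principle B.
*Priya₄*: the pronoun c-commands this R-expression → coindexation would violate Principle C on *Priya₄*.

{1, 2}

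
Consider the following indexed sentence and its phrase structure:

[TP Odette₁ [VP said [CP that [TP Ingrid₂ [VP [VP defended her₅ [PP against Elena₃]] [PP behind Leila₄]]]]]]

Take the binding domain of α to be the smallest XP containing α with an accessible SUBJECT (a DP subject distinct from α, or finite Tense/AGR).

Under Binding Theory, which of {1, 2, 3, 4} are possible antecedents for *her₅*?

*her* is a pronoun, so Principle B applies: it must be free in its binding domain.
Binding domain of *her₅*: the embedded TP, whose subject is Ingrid₂.
*Odette₁* c-commands the pronoun but from outside its binding domain, and is not c-commanded by it → coindexation permitted.
*Ingrid₂* c-commands the pronoun within its binding domain → coindexation would violate Principle B.
*Elena₃*: the pronoun c-commands this R-expression → coindexation would violate Principle C on *Elena₃*.
*Leila₄* and the pronoun do not c-command one another → neither Principle B nor Principle C is at stake; coindexation permitted.

{1, 4}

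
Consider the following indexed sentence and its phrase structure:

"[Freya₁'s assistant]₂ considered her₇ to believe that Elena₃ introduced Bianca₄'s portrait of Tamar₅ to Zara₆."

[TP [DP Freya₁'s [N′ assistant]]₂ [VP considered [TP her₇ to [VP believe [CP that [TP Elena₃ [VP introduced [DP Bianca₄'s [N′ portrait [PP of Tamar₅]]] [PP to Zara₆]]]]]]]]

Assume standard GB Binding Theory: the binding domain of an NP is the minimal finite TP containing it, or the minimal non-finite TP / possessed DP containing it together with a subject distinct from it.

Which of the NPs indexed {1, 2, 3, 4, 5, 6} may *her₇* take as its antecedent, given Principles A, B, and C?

*her* is a pronoun, so Principle B applies: it must be free in its binding domain.
Binding domain of *her₇*: the matrix TP, whose subject is [Freya₁'s assistant]₂.
*Freya₁* and the pronoun do not c-command one another → neither Principle B nor Principle C is at stake; coindexation permitted.
*[Freya₁'s assistant]₂* c-commands the pronoun within its binding domain → coindexation would violate Principle B.
*Elena₃*: the pronoun c-commands this R-expression → coindexation would violate Principle C on *Elena₃*.
*Bianca₄*: the pronoun c-commands this R-expression → coindexation would violate Principle C on *Bianca₄*.
*Tamar₅*: the pronoun c-commands this R-expression → coindexation would violate Principle C on *Tamar₅*.
*Zara₆*: the pronoun c-commands this R-expression → coindexation would violate Principle C on *Zara₆*.

{1}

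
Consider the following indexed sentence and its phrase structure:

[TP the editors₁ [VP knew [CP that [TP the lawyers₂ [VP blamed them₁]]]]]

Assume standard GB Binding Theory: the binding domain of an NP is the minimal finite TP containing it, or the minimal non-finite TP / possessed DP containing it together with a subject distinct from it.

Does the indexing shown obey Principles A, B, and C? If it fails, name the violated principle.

The two coindexed NPs are *the editors₁* and *them₁*.
*them₁* is a pronoun; its binding domain is the embedded TP, whose subject is the lawyers₂. Within that domain it is c-commanded only by *the lawyers₂*, which carries a different index — the pronoun is free locally, so Principle B holds.
*the editors₁* is an R-expression; *them₁* does not c-command it, and no other NP shares its index, so Principle C is satisfied.
All principles are respected.

grammatical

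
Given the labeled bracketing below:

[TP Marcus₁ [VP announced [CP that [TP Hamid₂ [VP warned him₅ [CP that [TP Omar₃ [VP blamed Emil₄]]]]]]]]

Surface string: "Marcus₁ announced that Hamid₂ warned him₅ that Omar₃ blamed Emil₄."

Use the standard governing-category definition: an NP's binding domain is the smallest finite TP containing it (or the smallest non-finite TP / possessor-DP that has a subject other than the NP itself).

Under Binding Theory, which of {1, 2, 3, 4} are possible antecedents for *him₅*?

{1}

*him* is a pronoun, so Principle B applies: it must be free in its binding domain.
Binding domain of *him₅*: the embedded TP, whose subject is Hamid₂.
*Marcus₁* c-commands the pronoun but from outside its binding domain, and is not c-commanded by it → coindexation permitted.
*Hamid₂* c-commands the pronoun within its binding domain → coindexation would violate Principle B.
*Omar₃*: the pronoun c-commands this R-expression → coindexation would violate Principle C on *Omar₃*.
*Emil₄*: the pronoun c-commands this R-expression → coindexation would violate Principle C on *Emil₄*.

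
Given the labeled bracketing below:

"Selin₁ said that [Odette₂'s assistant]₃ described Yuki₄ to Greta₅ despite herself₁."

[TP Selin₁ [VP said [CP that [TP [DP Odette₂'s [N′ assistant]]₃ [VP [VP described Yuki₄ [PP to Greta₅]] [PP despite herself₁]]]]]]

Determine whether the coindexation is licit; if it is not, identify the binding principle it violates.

The two coindexed NPs are *Selin₁* and *herself₁*.
*herself₁* is an anaphor. Principle A requires it to be bound within its binding domain — the embedded TP, whose subject is [Odette₂'s assistant]₃.
Within that domain it is c-commanded by *[Odette₂'s assistant]₃*, which does not share its index.
*Selin₁* does c-command the anaphor, but from outside its binding domain.
The anaphor is unbound in its domain → Principle A violation.

Principle A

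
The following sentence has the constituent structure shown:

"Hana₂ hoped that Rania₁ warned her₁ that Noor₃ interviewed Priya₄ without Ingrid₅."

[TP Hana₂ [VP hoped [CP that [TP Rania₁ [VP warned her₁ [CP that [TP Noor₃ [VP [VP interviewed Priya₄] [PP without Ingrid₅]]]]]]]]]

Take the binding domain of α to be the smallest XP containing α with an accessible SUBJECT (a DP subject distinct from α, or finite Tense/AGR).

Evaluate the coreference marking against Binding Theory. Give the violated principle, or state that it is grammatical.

The two coindexed NPs are *Rania₁* and *her₁*.
*her₁* is a pronoun. Its binding domain is the embedded TP, whose subject is Rania₁.
*Rania₁* c-commands it within that domain and carries the same index.
The pronoun is locally bound → Principle B violation.

Principle B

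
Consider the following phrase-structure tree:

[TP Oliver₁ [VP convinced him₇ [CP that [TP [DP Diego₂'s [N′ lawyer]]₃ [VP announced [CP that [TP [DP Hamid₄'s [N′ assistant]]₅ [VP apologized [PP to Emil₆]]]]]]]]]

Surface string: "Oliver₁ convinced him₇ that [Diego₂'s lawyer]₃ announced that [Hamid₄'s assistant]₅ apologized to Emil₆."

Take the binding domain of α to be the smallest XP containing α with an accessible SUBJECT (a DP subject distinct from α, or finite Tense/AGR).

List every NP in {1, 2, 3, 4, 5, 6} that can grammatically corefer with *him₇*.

none

*him* is a pronoun, so Principle B applies: it must be free in its binding domain.
Binding domain of *him₇*: the matrix TP, whose subject is Oliver₁.
*Oliver₁* c-commands the pronoun within its binding domain → coindexation would violate Principle B.
*Diego₂*: the pronoun c-commands this R-expression → coindexation would violate Principle C on *Diego₂*.
*[Diego₂'s lawyer]₃*: the pronoun c-commands this R-expression → coindexation would violate Principle C on *[Diego₂'s lawyer]₃*.
*Hamid₄*: the pronoun c-commands this R-expression → coindexation would violate Principle C on *Hamid₄*.
*[Hamid₄'s assistant]₅*: the pronoun c-commands this R-expression → coindexation would violate Principle C on *[Hamid₄'s assistant]₅*.
*Emil₆*: the pronoun c-commands this R-expression → coindexation would violate Principle C on *Emil₆*.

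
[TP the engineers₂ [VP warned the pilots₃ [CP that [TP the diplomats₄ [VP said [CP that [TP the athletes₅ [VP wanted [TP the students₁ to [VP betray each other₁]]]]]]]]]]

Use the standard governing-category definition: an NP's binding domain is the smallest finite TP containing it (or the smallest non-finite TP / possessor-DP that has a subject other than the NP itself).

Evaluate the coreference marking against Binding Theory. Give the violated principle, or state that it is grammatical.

The two coindexed NPs are *the students₁* and *each other₁*.
*each other₁* is an anaphor; its binding domain is the embedded TP, whose subject is the students₁. *the students₁* c-commands it within that domain and shares its index, so Principle A is satisfied.
*the students₁* is an R-expression; *each other₁* does not c-command it, and no other NP shares its index, so Principle C is satisfied.
All principles are respected.

grammatical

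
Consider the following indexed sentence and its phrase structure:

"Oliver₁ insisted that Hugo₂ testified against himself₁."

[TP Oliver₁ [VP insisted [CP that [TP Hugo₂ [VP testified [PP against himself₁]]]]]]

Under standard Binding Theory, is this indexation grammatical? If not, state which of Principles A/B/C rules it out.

Principle A

The two coindexed NPs are *Oliver₁* and *himself₁*.
*himself₁* is an anaphor. Principle A requires it to be bound within its binding domain — the embedded TP, whose subject is Hugo₂.
Within that domain it is c-commanded by *Hugo₂*, which does not share its index.
*Oliver₁* does c-command the anaphor, but from outside its binding domain.
The anaphor is unbound in its domain → Principle A violation.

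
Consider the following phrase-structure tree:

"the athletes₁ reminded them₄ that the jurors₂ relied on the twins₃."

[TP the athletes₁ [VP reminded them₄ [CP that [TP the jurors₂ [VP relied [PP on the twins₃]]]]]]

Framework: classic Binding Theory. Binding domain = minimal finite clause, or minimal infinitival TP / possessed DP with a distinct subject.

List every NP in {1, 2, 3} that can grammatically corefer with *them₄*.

none

*them* is a pronoun, so Principle B applies: it must be free in its binding domain.
Binding domain of *them₄*: the matrix TP, whose subject is the athletes₁.
*the athletes₁* c-commands the pronoun within its binding domain → coindexation would violate Principle B.
*the jurors₂*: the pronoun c-commands this R-expression → coindexation would violate Principle C on *the jurors₂*.
*the twins₃*: the pronoun c-commands this R-expression → coindexation would violate Principle C on *the twins₃*.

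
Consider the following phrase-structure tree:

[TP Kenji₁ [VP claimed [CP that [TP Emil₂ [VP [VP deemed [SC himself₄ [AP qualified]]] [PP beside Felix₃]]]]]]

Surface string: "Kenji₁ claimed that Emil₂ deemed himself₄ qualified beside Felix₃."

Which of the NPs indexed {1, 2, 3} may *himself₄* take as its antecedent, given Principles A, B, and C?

{2}

*himself* is an anaphor, so Principle A applies: it must be bound in its binding domain.
Binding domain of *himself₄*: the embedded TP, whose subject is Emil₂.
*Kenji₁* c-commands the anaphor but is outside its binding domain → cannot satisfy Principle A.
*Emil₂* c-commands the anaphor within its binding domain → licit binder.
*Felix₃* does not c-command the anaphor → cannot bind it.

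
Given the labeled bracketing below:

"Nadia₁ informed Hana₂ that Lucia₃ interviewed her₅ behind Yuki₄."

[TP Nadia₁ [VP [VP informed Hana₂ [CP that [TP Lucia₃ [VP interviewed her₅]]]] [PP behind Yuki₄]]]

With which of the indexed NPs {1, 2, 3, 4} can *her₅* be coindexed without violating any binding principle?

*her* is a pronoun, so Principle B applies: it must be free in its binding domain.
Binding domain of *her₅*: the embedded TP, whose subject is Lucia₃.
*Nadia₁* c-commands the pronoun but from outside its binding domain, and is not c-commanded by it → coindexation permitted.
*Hana₂* c-commands the pronoun but from outside its binding domain, and is not c-commanded by it → coindexation permitted.
*Lucia₃* c-commands the pronoun within its binding domain → coindexation would violate Principle B.
*Yuki₄* and the pronoun do not c-command one another → neither Principle B nor Principle C is at stake; coindexation permitted.

{1, 2, 4}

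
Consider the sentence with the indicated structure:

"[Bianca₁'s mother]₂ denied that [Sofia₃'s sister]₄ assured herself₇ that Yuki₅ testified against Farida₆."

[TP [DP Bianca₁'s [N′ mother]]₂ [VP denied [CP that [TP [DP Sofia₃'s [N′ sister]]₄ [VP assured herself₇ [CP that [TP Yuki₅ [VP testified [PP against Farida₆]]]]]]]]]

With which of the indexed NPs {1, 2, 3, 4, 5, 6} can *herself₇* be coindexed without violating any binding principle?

*herself* is an anaphor, so Principle A applies: it must be bound in its binding domain.
Binding domain of *herself₇*: the embedded TP, whose subject is [Sofia₃'s sister]₄.
*Bianca₁* does not c-command the anaphor → cannot bind it.
*[Bianca₁'s mother]₂* c-commands the anaphor but is outside its binding domain → cannot satisfy Principle A.
*Sofia₃* does not c-command the anaphor → cannot bind it.
*[Sofia₃'s sister]₄* c-commands the anaphor within its binding domain → licit binder.
*Yuki₅* does not c-command the anaphor → cannot bind it.
*Farida₆* does not c-command the anaphor → cannot bind it.

{4}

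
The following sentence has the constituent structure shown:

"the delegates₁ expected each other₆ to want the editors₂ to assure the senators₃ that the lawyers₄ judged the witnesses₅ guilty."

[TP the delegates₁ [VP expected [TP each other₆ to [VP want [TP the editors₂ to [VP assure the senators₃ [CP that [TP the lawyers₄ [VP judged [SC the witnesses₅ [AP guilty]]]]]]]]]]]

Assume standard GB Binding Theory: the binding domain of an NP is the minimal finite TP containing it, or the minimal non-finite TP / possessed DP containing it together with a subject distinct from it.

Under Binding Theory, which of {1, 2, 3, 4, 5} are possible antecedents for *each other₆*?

*each other* is an anaphor, so Principle A applies: it must be bound in its binding domain.
Binding domain of *each other₆*: the matrix TP, whose subject is the delegates₁.
*the delegates₁* c-commands the anaphor within its binding domain → licit binder.
*the editors₂* does not c-command the anaphor → cannot bind it.
*the senators₃* does not c-command the anaphor → cannot bind it.
*the lawyers₄* does not c-command the anaphor → cannot bind it.
*the witnesses₅* does not c-command the anaphor → cannot bind it.

{1}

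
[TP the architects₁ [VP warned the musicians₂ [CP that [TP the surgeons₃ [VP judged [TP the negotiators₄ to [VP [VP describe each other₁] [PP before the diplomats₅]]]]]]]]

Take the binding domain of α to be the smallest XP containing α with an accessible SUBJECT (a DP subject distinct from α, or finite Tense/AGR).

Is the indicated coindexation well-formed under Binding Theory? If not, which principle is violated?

The two coindexed NPs are *the architects₁* and *each other₁*.
*each other₁* is an anaphor. Principle A requires it to be bound within its binding domain — the embedded TP, whose subject is the negotiators₄.
Within that domain it is c-commanded by *the negotiators₄*, which does not share its index.
*the architects₁* does c-command the anaphor, but from outside its binding domain.
The anaphor is unbound in its domain → Principle A violation.

Principle A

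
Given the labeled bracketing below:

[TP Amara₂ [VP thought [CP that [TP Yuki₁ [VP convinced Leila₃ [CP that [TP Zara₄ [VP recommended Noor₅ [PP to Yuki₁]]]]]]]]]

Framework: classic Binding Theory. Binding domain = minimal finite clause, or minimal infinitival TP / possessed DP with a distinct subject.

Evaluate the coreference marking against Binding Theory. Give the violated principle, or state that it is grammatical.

Principle C

The two coindexed NPs are *Yuki₁* (the higher occurrence) and *Yuki₁* (the lower occurrence).
*Yuki₁* (the lower occurrence) is an R-expression. Principle C requires it to be free everywhere.
*Yuki₁* (the higher occurrence) c-commands it and carries the same index.
The R-expression is bound → Principle C violation.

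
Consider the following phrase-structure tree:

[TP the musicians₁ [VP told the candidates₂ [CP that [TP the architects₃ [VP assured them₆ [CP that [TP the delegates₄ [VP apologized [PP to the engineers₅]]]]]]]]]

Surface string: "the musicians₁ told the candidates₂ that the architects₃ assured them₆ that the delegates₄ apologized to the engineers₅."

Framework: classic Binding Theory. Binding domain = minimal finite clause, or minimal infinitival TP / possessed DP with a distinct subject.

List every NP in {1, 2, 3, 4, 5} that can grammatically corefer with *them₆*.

*them* is a pronoun, so Principle B applies: it must be free in its binding domain.
Binding domain of *them₆*: the embedded TP, whose subject is the architects₃.
*the musicians₁* c-commands the pronoun but from outside its binding domain, and is not c-commanded by it → coindexation permitted.
*the candidates₂* c-commands the pronoun but from outside its binding domain, and is not c-commanded by it → coindexation permitted.
*the architects₃* c-commands the pronoun within its binding domain → coindexation would violate Principle B.
*the delegates₄*: the pronoun c-commands this R-expression → coindexation would violate Principle C on *the delegates₄*.
*the engineers₅*: the pronoun c-commands this R-expression → coindexation would violate Principle C on *the engineers₅*.

{1, 2}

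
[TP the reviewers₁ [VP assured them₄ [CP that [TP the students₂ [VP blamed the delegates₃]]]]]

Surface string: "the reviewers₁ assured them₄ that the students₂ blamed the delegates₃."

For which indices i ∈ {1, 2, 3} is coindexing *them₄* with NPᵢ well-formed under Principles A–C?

*them* is a pronoun, so Principle B applies: it must be free in its binding domain.
Binding domain of *them₄*: the matrix TP, whose subject is the reviewers₁.
*the reviewers₁* c-commands the pronoun within its binding domain → coindexation would violate Principle B.
*the students₂*: the pronoun c-commands this R-expression → coindexation would violate Principle C on *the students₂*.
*the delegates₃*: the pronoun c-commands this R-expression → coindexation would violate Principle C on *the delegates₃*.

none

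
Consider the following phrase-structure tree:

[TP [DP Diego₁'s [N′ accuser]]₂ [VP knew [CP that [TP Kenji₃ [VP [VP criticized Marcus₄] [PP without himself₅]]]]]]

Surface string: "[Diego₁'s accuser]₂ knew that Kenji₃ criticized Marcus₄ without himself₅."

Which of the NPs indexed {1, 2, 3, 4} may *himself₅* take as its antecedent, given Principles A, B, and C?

{3}

*himself* is an anaphor, so Principle A applies: it must be bound in its binding domain.
Binding domain of *himself₅*: the embedded TP, whose subject is Kenji₃.
*Diego₁* does not c-command the anaphor → cannot bind it.
*[Diego₁'s accuser]₂* c-commands the anaphor but is outside its binding domain → cannot satisfy Principle A.
*Kenji₃* c-commands the anaphor within its binding domain → licit binder.
*Marcus₄* does not c-command the anaphor → cannot bind it.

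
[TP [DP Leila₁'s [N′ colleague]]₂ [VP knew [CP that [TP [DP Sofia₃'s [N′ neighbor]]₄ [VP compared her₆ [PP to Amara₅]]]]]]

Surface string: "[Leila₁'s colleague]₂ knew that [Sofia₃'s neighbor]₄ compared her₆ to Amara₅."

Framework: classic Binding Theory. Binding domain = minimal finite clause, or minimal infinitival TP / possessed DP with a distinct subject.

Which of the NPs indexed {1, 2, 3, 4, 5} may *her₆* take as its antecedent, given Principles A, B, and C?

*her* is a pronoun, so Principle B applies: it must be free in its binding domain.
Binding domain of *her₆*: the embedded TP, whose subject is [Sofia₃'s neighbor]₄.
*Leila₁* and the pronoun do not c-command one another → neither Principle B nor Principle C is at stake; coindexation permitted.
*[Leila₁'s colleague]₂* c-commands the pronoun but from outside its binding domain, and is not c-commanded by it → coindexation permitted.
*Sofia₃* and the pronoun do not c-command one another → neither Principle B nor Principle C is at stake; coindexation permitted.
*[Sofia₃'s neighbor]₄* c-commands the pronoun within its binding domain → coindexation would violate Principle B.
*Amara₅*: the pronoun c-commands this R-expression → coindexation would violate Principle C on *Amara₅*.

{1, 2, 3}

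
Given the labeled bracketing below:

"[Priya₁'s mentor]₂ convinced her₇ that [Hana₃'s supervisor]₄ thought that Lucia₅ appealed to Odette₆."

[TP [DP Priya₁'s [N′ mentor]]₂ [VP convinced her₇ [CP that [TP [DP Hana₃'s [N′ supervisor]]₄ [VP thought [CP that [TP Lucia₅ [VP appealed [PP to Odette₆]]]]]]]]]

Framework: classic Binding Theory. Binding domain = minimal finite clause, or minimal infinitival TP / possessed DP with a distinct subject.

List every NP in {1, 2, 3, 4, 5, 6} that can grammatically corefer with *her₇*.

*her* is a pronoun, so Principle B applies: it must be free in its binding domain.
Binding domain of *her₇*: the matrix TP, whose subject is [Priya₁'s mentor]₂.
*Priya₁* and the pronoun do not c-command one another → neither Principle B nor Principle C is at stake; coindexation permitted.
*[Priya₁'s mentor]₂* c-commands the pronoun within its binding domain → coindexation would violate Principle B.
*Hana₃*: the pronoun c-commands this R-expression → coindexation would violate Principle C on *Hana₃*.
*[Hana₃'s supervisor]₄*: the pronoun c-commands this R-expression → coindexation would violate Principle C on *[Hana₃'s supervisor]₄*.
*Lucia₅*: the pronoun c-commands this R-expression → coindexation would violate Principle C on *Lucia₅*.
*Odette₆*: the pronoun c-commands this R-expression → coindexation would violate Principle C on *Odette₆*.

{1}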